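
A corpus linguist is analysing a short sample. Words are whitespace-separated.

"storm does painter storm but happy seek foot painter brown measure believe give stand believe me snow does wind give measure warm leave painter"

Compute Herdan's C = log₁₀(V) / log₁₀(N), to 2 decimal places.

N = 24, V = 17.
log₁₀(V) = 1.230449, log₁₀(N) = 1.380211
C = 1.230449 / 1.380211 = 0.89

0.89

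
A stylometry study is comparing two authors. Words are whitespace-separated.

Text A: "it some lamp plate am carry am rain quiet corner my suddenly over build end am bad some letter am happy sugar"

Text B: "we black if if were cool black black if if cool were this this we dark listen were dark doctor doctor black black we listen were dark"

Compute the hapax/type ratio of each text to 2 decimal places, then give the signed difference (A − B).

0.89

A: hapax=16, V=18, ratio=0.89
B: hapax=0, V=9, ratio=0.00
Difference = 0.89 − 0.00 = 0.89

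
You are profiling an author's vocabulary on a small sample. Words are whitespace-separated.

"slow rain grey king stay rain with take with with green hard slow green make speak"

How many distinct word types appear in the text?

Distinct types: {green, grey, hard, king, make, rain, slow, speak, stay, take, with}
V = 11

11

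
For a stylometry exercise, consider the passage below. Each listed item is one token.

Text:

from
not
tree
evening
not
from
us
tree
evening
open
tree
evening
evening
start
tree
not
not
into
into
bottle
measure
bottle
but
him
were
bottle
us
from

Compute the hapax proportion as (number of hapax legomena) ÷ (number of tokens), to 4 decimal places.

0.2143

Frequencies: not:4, tree:4, evening:4, from:3, bottle:3, us:2, into:2, open:1, start:1, measure:1, but:1, him:1, were:1
Hapax count = 6; token count = 28.
Ratio = 6 / 28 = 0.2143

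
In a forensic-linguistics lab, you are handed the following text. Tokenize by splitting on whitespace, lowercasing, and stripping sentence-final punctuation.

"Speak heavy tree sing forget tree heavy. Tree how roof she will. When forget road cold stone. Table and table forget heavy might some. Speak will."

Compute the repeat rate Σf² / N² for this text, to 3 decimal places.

0.074

Frequencies: heavy:3, tree:3, forget:3, speak:2, will:2, table:2, sing:1, how:1, roof:1, she:1, when:1, road:1, cold:1, stone:1, and:1, might:1, some:1
Σf² = 50; N² = 676
Repeat rate = 50 / 676 = 0.074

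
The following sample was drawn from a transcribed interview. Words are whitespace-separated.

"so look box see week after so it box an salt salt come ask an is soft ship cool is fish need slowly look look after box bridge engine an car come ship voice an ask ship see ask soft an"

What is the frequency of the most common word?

Frequencies: an:5, look:3, box:3, ask:3, ship:3, so:2, see:2, after:2, salt:2, come:2, is:2, soft:2, week:1, it:1, cool:1, fish:1, need:1, slowly:1, bridge:1, engine:1, … (2 more, each freq 1)
Most common: 'an' with frequency 5.

5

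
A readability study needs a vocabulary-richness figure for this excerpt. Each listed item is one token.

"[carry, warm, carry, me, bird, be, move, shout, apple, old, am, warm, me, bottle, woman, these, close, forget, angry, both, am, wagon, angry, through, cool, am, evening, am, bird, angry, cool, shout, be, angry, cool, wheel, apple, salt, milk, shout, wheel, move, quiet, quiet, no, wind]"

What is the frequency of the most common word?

4

Frequencies: am:4, angry:4, shout:3, cool:3, carry:2, warm:2, me:2, bird:2, be:2, move:2, apple:2, wheel:2, quiet:2, old:1, bottle:1, woman:1, these:1, close:1, forget:1, both:1, … (7 more, each freq 1)
Most common: 'am' with frequency 4.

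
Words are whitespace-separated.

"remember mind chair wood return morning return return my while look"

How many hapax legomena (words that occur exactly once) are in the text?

8

Frequencies: return:3, remember:1, mind:1, chair:1, wood:1, morning:1, my:1, while:1, look:1
Hapax (freq=1): chair, look, mind, morning, my, remember, while, wood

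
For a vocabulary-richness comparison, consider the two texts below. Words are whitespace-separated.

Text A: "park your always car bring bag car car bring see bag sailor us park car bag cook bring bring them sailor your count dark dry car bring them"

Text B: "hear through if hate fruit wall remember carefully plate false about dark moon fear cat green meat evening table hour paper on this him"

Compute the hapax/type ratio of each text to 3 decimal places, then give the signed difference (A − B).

-0.500

A: hapax=7, V=14, ratio=0.500
B: hapax=24, V=24, ratio=1.000
Difference = 0.500 − 1.000 = -0.500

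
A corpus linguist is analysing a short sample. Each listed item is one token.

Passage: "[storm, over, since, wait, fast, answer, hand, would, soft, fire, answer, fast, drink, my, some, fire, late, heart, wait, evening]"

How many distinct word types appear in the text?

Distinct types: {answer, drink, evening, fast, fire, hand, heart, late, my, over, since, soft, some, storm, wait, would}
V = 16

16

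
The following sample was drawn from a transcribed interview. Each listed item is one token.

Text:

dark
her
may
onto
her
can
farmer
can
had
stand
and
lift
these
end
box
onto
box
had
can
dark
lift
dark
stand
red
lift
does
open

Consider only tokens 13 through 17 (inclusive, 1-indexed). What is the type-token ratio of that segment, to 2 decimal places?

Segment tokens 13–17: these, end, box, onto, box
Segment N = 5, segment V = 4.
TTR = 4 / 5 = 0.80

0.80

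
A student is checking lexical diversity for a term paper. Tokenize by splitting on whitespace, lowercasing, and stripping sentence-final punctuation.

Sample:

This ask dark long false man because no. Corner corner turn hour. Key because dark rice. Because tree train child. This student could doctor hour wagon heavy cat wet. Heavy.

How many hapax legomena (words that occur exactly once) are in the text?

Frequencies: because:3, this:2, dark:2, corner:2, hour:2, heavy:2, ask:1, long:1, false:1, man:1, no:1, turn:1, key:1, rice:1, tree:1, train:1, child:1, student:1, could:1, doctor:1, … (3 more, each freq 1)
Hapax (freq=1): ask, cat, child, could, doctor, false, key, long, man, no, rice, student, train, tree, turn, wagon, wet

17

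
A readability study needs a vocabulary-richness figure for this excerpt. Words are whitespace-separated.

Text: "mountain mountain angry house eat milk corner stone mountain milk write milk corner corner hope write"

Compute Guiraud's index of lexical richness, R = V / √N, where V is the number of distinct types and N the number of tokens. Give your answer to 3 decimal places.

2.250

N = 16, V = 9.
√N = 4.000000
R = 9 / 4.000000 = 2.250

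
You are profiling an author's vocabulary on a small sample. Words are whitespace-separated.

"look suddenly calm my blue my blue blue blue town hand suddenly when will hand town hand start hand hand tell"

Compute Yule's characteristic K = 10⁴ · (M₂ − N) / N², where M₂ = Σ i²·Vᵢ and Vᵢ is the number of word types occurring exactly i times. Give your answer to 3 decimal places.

Frequencies: hand:5, blue:4, suddenly:2, my:2, town:2, look:1, calm:1, when:1, will:1, start:1, tell:1
N = 21. Frequency spectrum: V_1=6, V_2=3, V_4=1, V_5=1
M₂ = 1²·6 + 2²·3 + 4²·1 + 5²·1 = 59
K = 10000 × (59 − 21) / 21² = 861.678

861.678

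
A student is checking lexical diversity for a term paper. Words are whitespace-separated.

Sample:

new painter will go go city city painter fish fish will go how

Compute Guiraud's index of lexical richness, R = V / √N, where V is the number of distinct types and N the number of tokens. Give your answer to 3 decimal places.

N = 13, V = 7.
√N = 3.605551
R = 7 / 3.605551 = 1.941

1.941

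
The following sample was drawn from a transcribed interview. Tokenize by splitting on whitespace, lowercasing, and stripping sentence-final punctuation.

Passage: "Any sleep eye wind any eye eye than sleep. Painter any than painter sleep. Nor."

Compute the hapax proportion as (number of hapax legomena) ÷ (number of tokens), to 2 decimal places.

0.13

Frequencies: any:3, sleep:3, eye:3, than:2, painter:2, wind:1, nor:1
Hapax count = 2; token count = 15.
Ratio = 2 / 15 = 0.13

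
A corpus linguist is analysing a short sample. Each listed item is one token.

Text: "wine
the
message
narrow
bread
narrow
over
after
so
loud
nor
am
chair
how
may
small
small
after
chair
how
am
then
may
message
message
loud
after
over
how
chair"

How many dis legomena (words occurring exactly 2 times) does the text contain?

6

Frequencies: message:3, after:3, chair:3, how:3, narrow:2, over:2, loud:2, am:2, may:2, small:2, wine:1, the:1, bread:1, so:1, nor:1, then:1
Words with frequency 2: am, loud, may, narrow, over, small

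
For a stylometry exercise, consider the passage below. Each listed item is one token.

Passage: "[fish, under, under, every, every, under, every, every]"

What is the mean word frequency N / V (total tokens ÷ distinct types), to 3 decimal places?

N = 8 tokens, V = 3 types.
Mean frequency = N / V = 8 / 3 = 2.667

2.667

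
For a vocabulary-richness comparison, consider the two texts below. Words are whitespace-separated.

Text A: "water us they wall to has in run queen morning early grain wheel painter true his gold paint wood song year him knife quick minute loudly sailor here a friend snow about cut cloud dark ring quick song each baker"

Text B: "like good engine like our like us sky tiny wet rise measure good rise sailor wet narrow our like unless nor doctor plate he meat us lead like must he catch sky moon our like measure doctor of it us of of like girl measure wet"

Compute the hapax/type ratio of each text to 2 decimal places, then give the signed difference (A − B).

A: hapax=36, V=38, ratio=0.95
B: hapax=14, V=25, ratio=0.56
Difference = 0.95 − 0.56 = 0.39

0.39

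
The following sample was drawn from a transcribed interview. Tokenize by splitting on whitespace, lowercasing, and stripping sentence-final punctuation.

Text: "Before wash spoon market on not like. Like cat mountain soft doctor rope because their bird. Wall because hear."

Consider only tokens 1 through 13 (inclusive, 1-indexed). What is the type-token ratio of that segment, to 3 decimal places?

0.923

Segment tokens 1–13: before, wash, spoon, market, on, not, like, like, cat, mountain, soft, doctor, rope
Segment N = 13, segment V = 12.
TTR = 12 / 13 = 0.923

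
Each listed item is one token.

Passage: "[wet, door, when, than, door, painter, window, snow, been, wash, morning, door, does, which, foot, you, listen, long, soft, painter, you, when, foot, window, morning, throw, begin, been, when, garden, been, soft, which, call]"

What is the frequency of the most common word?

3

Frequencies: door:3, when:3, been:3, painter:2, window:2, morning:2, which:2, foot:2, you:2, soft:2, wet:1, than:1, snow:1, wash:1, does:1, listen:1, long:1, throw:1, begin:1, garden:1, … (1 more, each freq 1)
Most common: 'door' with frequency 3.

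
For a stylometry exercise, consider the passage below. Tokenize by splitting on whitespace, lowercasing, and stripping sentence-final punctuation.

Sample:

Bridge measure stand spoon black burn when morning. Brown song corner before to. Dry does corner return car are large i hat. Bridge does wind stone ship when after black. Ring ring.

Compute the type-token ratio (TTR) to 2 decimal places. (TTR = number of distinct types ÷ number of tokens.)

0.81

N = 32 tokens, V = 26 types.
TTR = V / N = 26 / 32 = 0.81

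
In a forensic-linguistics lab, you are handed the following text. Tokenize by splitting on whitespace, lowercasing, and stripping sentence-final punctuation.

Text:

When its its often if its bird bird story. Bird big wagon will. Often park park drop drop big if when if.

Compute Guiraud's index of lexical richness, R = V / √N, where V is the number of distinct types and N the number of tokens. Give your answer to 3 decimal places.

N = 22, V = 11.
√N = 4.690416
R = 11 / 4.690416 = 2.345

2.345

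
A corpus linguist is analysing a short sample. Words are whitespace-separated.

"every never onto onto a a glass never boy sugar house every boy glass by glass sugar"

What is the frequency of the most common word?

Frequencies: glass:3, every:2, never:2, onto:2, a:2, boy:2, sugar:2, house:1, by:1
Most common: 'glass' with frequency 3.

3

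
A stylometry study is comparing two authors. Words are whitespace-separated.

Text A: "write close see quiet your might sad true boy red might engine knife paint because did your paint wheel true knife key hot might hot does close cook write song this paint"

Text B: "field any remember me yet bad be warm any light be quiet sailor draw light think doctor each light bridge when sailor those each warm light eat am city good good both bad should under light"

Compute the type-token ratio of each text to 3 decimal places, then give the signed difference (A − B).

TTR(A) = 22/32 = 0.688
TTR(B) = 25/36 = 0.694
Difference = 0.688 − 0.694 = -0.006

-0.006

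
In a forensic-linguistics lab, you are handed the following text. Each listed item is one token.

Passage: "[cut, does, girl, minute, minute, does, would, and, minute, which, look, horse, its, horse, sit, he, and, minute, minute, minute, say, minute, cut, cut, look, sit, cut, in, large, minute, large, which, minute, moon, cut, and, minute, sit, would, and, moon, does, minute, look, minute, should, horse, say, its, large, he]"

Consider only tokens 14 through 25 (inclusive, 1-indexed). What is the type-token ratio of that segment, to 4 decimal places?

Segment tokens 14–25: horse, sit, he, and, minute, minute, minute, say, minute, cut, cut, look
Segment N = 12, segment V = 8.
TTR = 8 / 12 = 0.6667

0.6667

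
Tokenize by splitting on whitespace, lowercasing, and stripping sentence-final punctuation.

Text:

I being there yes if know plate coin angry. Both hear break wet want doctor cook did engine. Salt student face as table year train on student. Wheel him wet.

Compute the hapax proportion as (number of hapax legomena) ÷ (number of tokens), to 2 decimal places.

0.87

Frequencies: wet:2, student:2, i:1, being:1, there:1, yes:1, if:1, know:1, plate:1, coin:1, angry:1, both:1, hear:1, break:1, want:1, doctor:1, cook:1, did:1, engine:1, salt:1, … (8 more, each freq 1)
Hapax count = 26; token count = 30.
Ratio = 26 / 30 = 0.87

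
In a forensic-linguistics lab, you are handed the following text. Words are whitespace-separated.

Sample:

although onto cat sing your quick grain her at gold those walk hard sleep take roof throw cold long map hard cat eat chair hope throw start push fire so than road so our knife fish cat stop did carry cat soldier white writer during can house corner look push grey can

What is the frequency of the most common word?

Frequencies: cat:4, hard:2, throw:2, push:2, so:2, can:2, although:1, onto:1, sing:1, your:1, quick:1, grain:1, her:1, at:1, gold:1, those:1, walk:1, sleep:1, take:1, roof:1, … (24 more, each freq 1)
Most common: 'cat' with frequency 4.

4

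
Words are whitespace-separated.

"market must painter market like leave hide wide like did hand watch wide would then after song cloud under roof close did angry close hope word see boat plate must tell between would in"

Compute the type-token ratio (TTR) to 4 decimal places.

0.7941

N = 34 tokens, V = 27 types.
TTR = V / N = 27 / 34 = 0.7941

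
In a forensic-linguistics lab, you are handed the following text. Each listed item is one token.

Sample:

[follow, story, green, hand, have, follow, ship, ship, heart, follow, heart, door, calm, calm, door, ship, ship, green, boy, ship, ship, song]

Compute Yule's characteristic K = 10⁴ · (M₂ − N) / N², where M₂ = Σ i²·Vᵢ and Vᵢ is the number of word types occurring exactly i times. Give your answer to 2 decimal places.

909.09

Frequencies: ship:6, follow:3, green:2, heart:2, door:2, calm:2, story:1, hand:1, have:1, boy:1, song:1
N = 22. Frequency spectrum: V_1=5, V_2=4, V_3=1, V_6=1
M₂ = 1²·5 + 2²·4 + 3²·1 + 6²·1 = 66
K = 10000 × (66 − 22) / 22² = 909.09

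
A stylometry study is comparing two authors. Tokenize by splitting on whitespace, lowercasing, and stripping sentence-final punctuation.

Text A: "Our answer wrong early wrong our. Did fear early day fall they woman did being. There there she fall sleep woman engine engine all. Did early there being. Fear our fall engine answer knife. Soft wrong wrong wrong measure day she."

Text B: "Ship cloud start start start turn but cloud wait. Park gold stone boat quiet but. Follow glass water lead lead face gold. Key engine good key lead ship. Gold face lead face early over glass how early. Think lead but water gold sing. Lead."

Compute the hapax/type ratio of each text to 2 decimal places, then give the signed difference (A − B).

A: hapax=6, V=19, ratio=0.32
B: hapax=13, V=24, ratio=0.54
Difference = 0.32 − 0.54 = -0.22

-0.22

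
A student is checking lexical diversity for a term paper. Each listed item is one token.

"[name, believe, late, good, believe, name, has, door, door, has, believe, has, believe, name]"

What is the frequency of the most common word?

Frequencies: believe:4, name:3, has:3, door:2, late:1, good:1
Most common: 'believe' with frequency 4.

4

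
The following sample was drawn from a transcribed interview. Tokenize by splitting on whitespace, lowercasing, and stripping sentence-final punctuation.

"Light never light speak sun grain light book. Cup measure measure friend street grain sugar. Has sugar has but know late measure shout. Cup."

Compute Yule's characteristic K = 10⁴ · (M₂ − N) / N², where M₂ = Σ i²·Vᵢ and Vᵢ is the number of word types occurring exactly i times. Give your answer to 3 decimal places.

347.222

Frequencies: light:3, measure:3, grain:2, cup:2, sugar:2, has:2, never:1, speak:1, sun:1, book:1, friend:1, street:1, but:1, know:1, late:1, shout:1
N = 24. Frequency spectrum: V_1=10, V_2=4, V_3=2
M₂ = 1²·10 + 2²·4 + 3²·2 = 44
K = 10000 × (44 − 24) / 24² = 347.222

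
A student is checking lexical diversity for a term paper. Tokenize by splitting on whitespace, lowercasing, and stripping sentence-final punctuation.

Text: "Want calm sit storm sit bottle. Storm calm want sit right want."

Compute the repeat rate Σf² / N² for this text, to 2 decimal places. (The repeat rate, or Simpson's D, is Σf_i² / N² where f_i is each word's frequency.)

Frequencies: want:3, sit:3, calm:2, storm:2, bottle:1, right:1
Σf² = 28; N² = 144
Repeat rate = 28 / 144 = 0.19

0.19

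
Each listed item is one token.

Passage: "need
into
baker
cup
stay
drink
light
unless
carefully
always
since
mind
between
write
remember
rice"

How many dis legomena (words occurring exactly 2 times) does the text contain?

0

Frequencies: need:1, into:1, baker:1, cup:1, stay:1, drink:1, light:1, unless:1, carefully:1, always:1, since:1, mind:1, between:1, write:1, remember:1, rice:1
Words with frequency 2: (none)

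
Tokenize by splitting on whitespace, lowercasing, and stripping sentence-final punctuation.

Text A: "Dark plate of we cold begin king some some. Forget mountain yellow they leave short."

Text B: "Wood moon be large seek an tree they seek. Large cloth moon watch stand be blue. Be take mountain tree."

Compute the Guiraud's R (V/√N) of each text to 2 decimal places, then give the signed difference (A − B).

0.48

A: V=14, N=15, R=3.61
B: V=14, N=20, R=3.13
Difference = 3.61 − 3.13 = 0.48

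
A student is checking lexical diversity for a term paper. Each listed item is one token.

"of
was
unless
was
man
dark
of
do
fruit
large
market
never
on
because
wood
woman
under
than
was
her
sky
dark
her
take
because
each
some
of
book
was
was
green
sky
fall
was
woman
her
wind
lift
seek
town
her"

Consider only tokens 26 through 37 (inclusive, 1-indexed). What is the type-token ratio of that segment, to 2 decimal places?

0.83

Segment tokens 26–37: each, some, of, book, was, was, green, sky, fall, was, woman, her
Segment N = 12, segment V = 10.
TTR = 10 / 12 = 0.83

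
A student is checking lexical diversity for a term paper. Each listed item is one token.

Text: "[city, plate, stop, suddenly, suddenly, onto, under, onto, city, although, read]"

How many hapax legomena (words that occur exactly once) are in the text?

5

Frequencies: city:2, suddenly:2, onto:2, plate:1, stop:1, under:1, although:1, read:1
Hapax (freq=1): although, plate, read, stop, under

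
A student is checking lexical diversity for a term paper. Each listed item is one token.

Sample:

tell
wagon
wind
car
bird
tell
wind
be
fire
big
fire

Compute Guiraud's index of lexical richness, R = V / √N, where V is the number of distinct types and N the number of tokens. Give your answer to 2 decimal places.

2.41

N = 11, V = 8.
√N = 3.316625
R = 8 / 3.316625 = 2.41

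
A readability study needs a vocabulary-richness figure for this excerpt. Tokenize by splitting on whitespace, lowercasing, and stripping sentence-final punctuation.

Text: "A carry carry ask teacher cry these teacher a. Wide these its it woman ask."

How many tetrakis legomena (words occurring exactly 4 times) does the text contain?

Frequencies: a:2, carry:2, ask:2, teacher:2, these:2, cry:1, wide:1, its:1, it:1, woman:1
Words with frequency 4: (none)

0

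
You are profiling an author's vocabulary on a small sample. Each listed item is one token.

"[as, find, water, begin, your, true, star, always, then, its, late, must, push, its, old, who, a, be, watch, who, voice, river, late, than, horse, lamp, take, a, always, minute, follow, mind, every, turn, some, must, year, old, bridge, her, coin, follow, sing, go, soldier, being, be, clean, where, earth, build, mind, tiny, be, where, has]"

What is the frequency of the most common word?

Frequencies: be:3, always:2, its:2, late:2, must:2, old:2, who:2, a:2, follow:2, mind:2, where:2, as:1, find:1, water:1, begin:1, your:1, true:1, star:1, then:1, push:1, … (24 more, each freq 1)
Most common: 'be' with frequency 3.

3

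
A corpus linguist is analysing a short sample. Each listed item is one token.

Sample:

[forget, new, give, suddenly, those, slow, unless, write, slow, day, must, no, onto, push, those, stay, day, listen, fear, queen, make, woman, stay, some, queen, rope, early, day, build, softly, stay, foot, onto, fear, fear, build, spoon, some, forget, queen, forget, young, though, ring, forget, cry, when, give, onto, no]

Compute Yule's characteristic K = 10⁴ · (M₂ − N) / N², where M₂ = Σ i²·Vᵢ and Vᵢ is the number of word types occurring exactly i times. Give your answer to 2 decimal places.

Frequencies: forget:4, day:3, onto:3, stay:3, fear:3, queen:3, give:2, those:2, slow:2, no:2, some:2, build:2, new:1, suddenly:1, unless:1, write:1, must:1, push:1, listen:1, make:1, … (11 more, each freq 1)
N = 50. Frequency spectrum: V_1=19, V_2=6, V_3=5, V_4=1
M₂ = 1²·19 + 2²·6 + 3²·5 + 4²·1 = 104
K = 10000 × (104 − 50) / 50² = 216.00

216.00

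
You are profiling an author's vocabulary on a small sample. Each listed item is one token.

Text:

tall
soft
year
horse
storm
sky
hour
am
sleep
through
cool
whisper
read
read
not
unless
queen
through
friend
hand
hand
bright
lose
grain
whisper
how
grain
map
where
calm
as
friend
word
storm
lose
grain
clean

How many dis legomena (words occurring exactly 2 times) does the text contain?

Frequencies: grain:3, storm:2, through:2, whisper:2, read:2, friend:2, hand:2, lose:2, tall:1, soft:1, year:1, horse:1, sky:1, hour:1, am:1, sleep:1, cool:1, not:1, unless:1, queen:1, … (8 more, each freq 1)
Words with frequency 2: friend, hand, lose, read, storm, through, whisper

7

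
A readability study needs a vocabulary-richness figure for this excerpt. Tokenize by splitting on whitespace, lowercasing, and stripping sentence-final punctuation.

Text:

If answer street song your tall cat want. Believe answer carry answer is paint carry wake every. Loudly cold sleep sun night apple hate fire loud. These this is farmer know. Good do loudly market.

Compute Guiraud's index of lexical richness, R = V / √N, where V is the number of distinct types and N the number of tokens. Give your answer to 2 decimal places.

N = 35, V = 30.
√N = 5.916080
R = 30 / 5.916080 = 5.07

5.07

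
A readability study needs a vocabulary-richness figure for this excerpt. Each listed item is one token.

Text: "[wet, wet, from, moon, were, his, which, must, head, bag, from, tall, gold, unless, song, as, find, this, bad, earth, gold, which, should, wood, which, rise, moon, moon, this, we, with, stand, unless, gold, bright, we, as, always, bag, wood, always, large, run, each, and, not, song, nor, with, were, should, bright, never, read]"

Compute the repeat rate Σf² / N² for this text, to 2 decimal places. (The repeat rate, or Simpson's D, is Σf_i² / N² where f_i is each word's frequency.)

0.03

Frequencies: moon:3, which:3, gold:3, wet:2, from:2, were:2, bag:2, unless:2, song:2, as:2, this:2, should:2, wood:2, we:2, with:2, bright:2, always:2, his:1, must:1, head:1, … (14 more, each freq 1)
Σf² = 100; N² = 2916
Repeat rate = 100 / 2916 = 0.03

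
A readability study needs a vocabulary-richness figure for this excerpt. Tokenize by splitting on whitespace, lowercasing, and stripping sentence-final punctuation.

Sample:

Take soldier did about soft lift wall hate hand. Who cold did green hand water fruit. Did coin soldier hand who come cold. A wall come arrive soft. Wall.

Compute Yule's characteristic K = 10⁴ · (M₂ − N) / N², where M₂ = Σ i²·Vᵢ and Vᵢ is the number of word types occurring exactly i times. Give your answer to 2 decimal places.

332.94

Frequencies: did:3, wall:3, hand:3, soldier:2, soft:2, who:2, cold:2, come:2, take:1, about:1, lift:1, hate:1, green:1, water:1, fruit:1, coin:1, a:1, arrive:1
N = 29. Frequency spectrum: V_1=10, V_2=5, V_3=3
M₂ = 1²·10 + 2²·5 + 3²·3 = 57
K = 10000 × (57 − 29) / 29² = 332.94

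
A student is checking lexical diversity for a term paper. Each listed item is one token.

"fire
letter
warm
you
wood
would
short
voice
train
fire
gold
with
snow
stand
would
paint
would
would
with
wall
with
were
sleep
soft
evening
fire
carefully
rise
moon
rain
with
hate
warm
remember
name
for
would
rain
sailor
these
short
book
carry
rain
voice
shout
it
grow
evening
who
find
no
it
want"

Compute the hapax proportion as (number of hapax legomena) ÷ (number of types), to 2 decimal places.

Frequencies: would:5, with:4, fire:3, rain:3, warm:2, short:2, voice:2, evening:2, it:2, letter:1, you:1, wood:1, train:1, gold:1, snow:1, stand:1, paint:1, wall:1, were:1, sleep:1, … (18 more, each freq 1)
Hapax count = 29; type count = 38.
Ratio = 29 / 38 = 0.76

0.76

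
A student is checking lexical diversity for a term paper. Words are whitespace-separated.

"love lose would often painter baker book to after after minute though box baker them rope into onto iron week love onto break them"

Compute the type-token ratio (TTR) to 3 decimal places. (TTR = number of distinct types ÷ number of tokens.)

N = 24 tokens, V = 19 types.
TTR = V / N = 19 / 24 = 0.792

0.792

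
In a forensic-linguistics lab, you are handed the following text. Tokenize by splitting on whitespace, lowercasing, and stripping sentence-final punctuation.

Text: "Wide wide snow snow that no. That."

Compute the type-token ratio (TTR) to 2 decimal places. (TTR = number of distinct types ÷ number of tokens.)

0.57

N = 7 tokens, V = 4 types.
TTR = V / N = 4 / 7 = 0.57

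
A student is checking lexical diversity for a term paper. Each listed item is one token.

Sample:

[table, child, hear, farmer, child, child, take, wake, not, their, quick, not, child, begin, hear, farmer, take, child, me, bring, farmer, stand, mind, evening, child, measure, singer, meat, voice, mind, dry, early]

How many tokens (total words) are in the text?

Tokens: table, child, hear, farmer, child, child, take, wake, not, their, quick, not, child, begin, hear, farmer, take, child, me, bring, farmer, stand, mind, evening, child, measure, singer, meat, voice, mind, dry, early
N = 32

32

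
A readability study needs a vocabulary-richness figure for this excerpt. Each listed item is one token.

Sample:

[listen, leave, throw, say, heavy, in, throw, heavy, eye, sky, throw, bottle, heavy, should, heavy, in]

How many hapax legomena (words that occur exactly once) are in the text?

7

Frequencies: heavy:4, throw:3, in:2, listen:1, leave:1, say:1, eye:1, sky:1, bottle:1, should:1
Hapax (freq=1): bottle, eye, leave, listen, say, should, sky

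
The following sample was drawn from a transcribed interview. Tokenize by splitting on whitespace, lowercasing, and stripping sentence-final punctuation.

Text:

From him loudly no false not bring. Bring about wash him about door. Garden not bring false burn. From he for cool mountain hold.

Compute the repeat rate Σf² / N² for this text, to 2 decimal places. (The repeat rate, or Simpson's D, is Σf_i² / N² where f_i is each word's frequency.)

0.07

Frequencies: bring:3, from:2, him:2, false:2, not:2, about:2, loudly:1, no:1, wash:1, door:1, garden:1, burn:1, he:1, for:1, cool:1, mountain:1, hold:1
Σf² = 40; N² = 576
Repeat rate = 40 / 576 = 0.07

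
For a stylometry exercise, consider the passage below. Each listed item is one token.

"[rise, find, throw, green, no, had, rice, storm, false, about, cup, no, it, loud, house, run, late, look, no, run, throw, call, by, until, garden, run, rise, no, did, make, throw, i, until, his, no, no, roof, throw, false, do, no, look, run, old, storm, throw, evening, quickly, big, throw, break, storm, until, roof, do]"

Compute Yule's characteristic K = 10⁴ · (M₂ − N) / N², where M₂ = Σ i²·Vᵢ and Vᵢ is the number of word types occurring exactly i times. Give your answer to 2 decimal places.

Frequencies: no:7, throw:6, run:4, storm:3, until:3, rise:2, false:2, look:2, roof:2, do:2, find:1, green:1, had:1, rice:1, about:1, cup:1, it:1, loud:1, house:1, late:1, … (12 more, each freq 1)
N = 55. Frequency spectrum: V_1=22, V_2=5, V_3=2, V_4=1, V_6=1, V_7=1
M₂ = 1²·22 + 2²·5 + 3²·2 + 4²·1 + 6²·1 + 7²·1 = 161
K = 10000 × (161 − 55) / 55² = 350.41

350.41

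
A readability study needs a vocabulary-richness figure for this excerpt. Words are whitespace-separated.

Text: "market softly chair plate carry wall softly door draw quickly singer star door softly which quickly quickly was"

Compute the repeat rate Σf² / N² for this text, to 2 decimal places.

Frequencies: softly:3, quickly:3, door:2, market:1, chair:1, plate:1, carry:1, wall:1, draw:1, singer:1, star:1, which:1, was:1
Σf² = 32; N² = 324
Repeat rate = 32 / 324 = 0.10

0.10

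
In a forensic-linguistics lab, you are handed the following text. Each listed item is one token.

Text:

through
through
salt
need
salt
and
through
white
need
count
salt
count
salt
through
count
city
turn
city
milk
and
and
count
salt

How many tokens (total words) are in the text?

Tokens: through, through, salt, need, salt, and, through, white, need, count, salt, count, salt, through, count, city, turn, city, milk, and, and, count, salt
N = 23

23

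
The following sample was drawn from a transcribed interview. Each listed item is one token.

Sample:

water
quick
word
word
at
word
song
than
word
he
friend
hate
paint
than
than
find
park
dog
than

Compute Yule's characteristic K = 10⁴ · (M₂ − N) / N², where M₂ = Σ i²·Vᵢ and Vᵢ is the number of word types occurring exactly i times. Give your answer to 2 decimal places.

Frequencies: word:4, than:4, water:1, quick:1, at:1, song:1, he:1, friend:1, hate:1, paint:1, find:1, park:1, dog:1
N = 19. Frequency spectrum: V_1=11, V_4=2
M₂ = 1²·11 + 4²·2 = 43
K = 10000 × (43 − 19) / 19² = 664.82

664.82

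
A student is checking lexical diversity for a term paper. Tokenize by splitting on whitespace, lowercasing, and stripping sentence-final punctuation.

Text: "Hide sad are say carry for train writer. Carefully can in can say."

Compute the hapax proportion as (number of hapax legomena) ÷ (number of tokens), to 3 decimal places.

Frequencies: say:2, can:2, hide:1, sad:1, are:1, carry:1, for:1, train:1, writer:1, carefully:1, in:1
Hapax count = 9; token count = 13.
Ratio = 9 / 13 = 0.692

0.692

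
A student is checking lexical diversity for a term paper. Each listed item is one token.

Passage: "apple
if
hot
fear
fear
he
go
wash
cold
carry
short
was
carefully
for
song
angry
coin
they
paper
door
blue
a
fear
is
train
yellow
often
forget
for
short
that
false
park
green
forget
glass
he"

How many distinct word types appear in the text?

31

Distinct types: {a, angry, apple, blue, carefully, carry, coin, cold, door, false, fear, for, forget, glass, go, green, he, hot, if, is, often, paper, park, short, song, that, they, train, was, wash, yellow}
V = 31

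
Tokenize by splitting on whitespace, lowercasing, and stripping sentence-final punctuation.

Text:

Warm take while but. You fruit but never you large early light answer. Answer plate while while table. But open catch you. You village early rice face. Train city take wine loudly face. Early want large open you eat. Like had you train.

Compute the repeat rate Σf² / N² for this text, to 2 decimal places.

0.06

Frequencies: you:6, while:3, but:3, early:3, take:2, large:2, answer:2, open:2, face:2, train:2, warm:1, fruit:1, never:1, light:1, plate:1, table:1, catch:1, village:1, rice:1, city:1, … (6 more, each freq 1)
Σf² = 103; N² = 1849
Repeat rate = 103 / 1849 = 0.06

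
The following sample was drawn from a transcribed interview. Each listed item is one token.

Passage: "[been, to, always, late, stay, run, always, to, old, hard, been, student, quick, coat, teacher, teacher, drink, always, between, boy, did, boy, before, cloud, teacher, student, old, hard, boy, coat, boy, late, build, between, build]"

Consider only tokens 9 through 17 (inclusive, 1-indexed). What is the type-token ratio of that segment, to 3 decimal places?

Segment tokens 9–17: old, hard, been, student, quick, coat, teacher, teacher, drink
Segment N = 9, segment V = 8.
TTR = 8 / 9 = 0.889

0.889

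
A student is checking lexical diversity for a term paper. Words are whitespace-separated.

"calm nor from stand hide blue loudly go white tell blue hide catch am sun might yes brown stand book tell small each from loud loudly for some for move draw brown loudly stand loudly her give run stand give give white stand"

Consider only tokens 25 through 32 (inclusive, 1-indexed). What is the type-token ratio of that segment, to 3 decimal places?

0.875

Segment tokens 25–32: loud, loudly, for, some, for, move, draw, brown
Segment N = 8, segment V = 7.
TTR = 7 / 8 = 0.875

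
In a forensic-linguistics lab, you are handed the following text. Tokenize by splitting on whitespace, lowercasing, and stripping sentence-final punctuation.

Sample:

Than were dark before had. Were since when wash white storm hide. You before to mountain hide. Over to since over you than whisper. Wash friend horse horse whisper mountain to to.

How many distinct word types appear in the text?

Distinct types: {before, dark, friend, had, hide, horse, mountain, over, since, storm, than, to, wash, were, when, whisper, white, you}
V = 18

18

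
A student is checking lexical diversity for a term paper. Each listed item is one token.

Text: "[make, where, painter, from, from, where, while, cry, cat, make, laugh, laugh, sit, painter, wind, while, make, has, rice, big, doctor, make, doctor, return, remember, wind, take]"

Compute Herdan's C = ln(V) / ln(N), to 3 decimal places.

0.860

N = 27, V = 17.
ln(V) = 2.833213, ln(N) = 3.295837
C = 2.833213 / 3.295837 = 0.860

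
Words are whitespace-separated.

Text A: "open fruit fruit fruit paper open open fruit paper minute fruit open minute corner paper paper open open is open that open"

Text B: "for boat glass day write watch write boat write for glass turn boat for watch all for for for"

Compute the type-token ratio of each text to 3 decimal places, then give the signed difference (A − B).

TTR(A) = 7/22 = 0.318
TTR(B) = 8/19 = 0.421
Difference = 0.318 − 0.421 = -0.103

-0.103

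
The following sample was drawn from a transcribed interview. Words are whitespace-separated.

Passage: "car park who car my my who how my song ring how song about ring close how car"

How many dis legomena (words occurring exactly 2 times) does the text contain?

Frequencies: car:3, my:3, how:3, who:2, song:2, ring:2, park:1, about:1, close:1
Words with frequency 2: ring, song, who

3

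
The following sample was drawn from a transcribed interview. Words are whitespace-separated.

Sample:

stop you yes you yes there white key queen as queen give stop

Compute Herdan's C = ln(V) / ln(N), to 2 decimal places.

N = 13, V = 9.
ln(V) = 2.197225, ln(N) = 2.564949
C = 2.197225 / 2.564949 = 0.86

0.86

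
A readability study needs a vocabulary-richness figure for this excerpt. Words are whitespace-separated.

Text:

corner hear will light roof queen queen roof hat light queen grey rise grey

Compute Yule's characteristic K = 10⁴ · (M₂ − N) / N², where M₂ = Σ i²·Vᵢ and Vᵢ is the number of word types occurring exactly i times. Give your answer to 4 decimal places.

Frequencies: queen:3, light:2, roof:2, grey:2, corner:1, hear:1, will:1, hat:1, rise:1
N = 14. Frequency spectrum: V_1=5, V_2=3, V_3=1
M₂ = 1²·5 + 2²·3 + 3²·1 = 26
K = 10000 × (26 − 14) / 14² = 612.2449

612.2449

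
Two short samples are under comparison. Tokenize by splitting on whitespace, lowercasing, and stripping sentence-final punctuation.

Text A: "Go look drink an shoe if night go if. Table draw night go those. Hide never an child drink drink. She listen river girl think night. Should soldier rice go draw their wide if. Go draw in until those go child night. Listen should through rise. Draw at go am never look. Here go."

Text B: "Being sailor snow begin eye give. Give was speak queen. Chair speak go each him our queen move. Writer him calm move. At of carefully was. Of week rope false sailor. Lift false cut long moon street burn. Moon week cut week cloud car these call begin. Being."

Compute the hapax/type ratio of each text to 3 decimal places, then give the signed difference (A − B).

A: hapax=18, V=30, ratio=0.600
B: hapax=19, V=33, ratio=0.576
Difference = 0.600 − 0.576 = 0.024

0.024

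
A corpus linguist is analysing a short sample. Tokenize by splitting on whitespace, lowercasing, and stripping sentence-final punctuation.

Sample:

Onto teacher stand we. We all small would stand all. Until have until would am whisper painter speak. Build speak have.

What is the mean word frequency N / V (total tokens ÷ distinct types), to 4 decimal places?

N = 21 tokens, V = 14 types.
Mean frequency = N / V = 21 / 14 = 1.5000

1.5000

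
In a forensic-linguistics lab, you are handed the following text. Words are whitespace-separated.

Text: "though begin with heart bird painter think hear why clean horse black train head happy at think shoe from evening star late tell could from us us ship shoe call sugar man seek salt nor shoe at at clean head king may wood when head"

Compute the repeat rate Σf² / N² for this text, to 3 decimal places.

Frequencies: head:3, at:3, shoe:3, think:2, clean:2, from:2, us:2, though:1, begin:1, with:1, heart:1, bird:1, painter:1, hear:1, why:1, horse:1, black:1, train:1, happy:1, evening:1, … (15 more, each freq 1)
Σf² = 71; N² = 2025
Repeat rate = 71 / 2025 = 0.035

0.035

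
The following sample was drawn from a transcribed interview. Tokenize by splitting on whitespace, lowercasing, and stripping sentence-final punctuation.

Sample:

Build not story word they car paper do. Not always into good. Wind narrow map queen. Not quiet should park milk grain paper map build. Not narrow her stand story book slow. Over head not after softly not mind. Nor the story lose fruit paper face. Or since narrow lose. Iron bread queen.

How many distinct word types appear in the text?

Distinct types: {after, always, book, bread, build, car, do, face, fruit, good, grain, head, her, into, iron, lose, map, milk, mind, narrow, nor, not, or, over, paper, park, queen, quiet, should, since, slow, softly, stand, story, the, they, wind, word}
V = 38

38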